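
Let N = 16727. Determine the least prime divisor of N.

43

16727 is odd.
Digit sum 23, not divisible by 3.
Ends in 7: not divisible by 5.
7: 16727 = 7·2389 + 4
11: 16727 = 11·1520 + 7
13: 16727 = 13·1286 + 9
17: 16727 = 17·983 + 16
19: 16727 = 19·880 + 7
23: 16727 = 23·727 + 6
29: 16727 = 29·576 + 23
31: 16727 = 31·539 + 18
37: 16727 = 37·452 + 3
41: 16727 = 41·407 + 40
43: 16727 = 43·389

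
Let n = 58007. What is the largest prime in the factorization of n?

71

58007 = 19 · 3053
3053 = 43 · 71
71 is prime.
So 58007 = 19 · 43 · 71; the largest prime factor is 71.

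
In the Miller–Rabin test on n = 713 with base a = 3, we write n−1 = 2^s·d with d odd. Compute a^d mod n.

486

713 − 1 = 712 = 2^3 · 89, so d = 89.
3^1 ≡ 3 (mod 713)
3^2 ≡ 3^2 = 9 ≡ 9 (mod 713)
3^4 ≡ 9^2 = 81 ≡ 81 (mod 713)
3^8 ≡ 81^2 = 6561 ≡ 144 (mod 713)
3^16 ≡ 144^2 = 20736 ≡ 59 (mod 713)
3^32 ≡ 59^2 = 3481 ≡ 629 (mod 713)
3^64 ≡ 629^2 = 395641 ≡ 639 (mod 713)
89 = 64 + 16 + 8 + 1 in binary powers of 2.
So 3^89 ≡ 639 · 59 · 144 · 3 ≡ 486 (mod 713).
Squaring chain: 486 → 193 → 173; never reaches −1, so base 3 is a Miller–Rabin witness that 713 is composite.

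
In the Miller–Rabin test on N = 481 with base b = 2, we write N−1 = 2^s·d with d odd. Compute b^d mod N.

60

481 − 1 = 480 = 2^5 · 15, so d = 15.
2^1 ≡ 2 (mod 481)
2^2 ≡ 2^2 = 4 ≡ 4 (mod 481)
2^4 ≡ 4^2 = 16 ≡ 16 (mod 481)
2^8 ≡ 16^2 = 256 ≡ 256 (mod 481)
15 = 8 + 4 + 2 + 1 in binary powers of 2.
So 2^15 ≡ 256 · 16 · 4 · 2 ≡ 60 (mod 481).
Squaring chain: 60 → 233 → 417 → 248 → 417; never reaches −1, so base 2 is a Miller–Rabin witness that 481 is composite.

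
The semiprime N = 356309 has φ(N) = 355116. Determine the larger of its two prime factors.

607

φ(n) = (p−1)(q−1) = n − (p+q) + 1, so p + q = 356309 − 355116 + 1 = 1194.
p and q are the roots of t² − 1194t + 356309 = 0.
Discriminant: 1194² − 4·356309 = 1425636 − 1425236 = 400; √400 = 20.
q = (1194 − 20)/2 = 587, p = (1194 + 20)/2 = 607.
Check: 587 · 607 = 356309.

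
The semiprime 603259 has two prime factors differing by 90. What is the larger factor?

Since p = q + 90, we have 603259 = q(q + 90), so q² + 90q − 603259 = 0.
Discriminant: 90² + 4·603259 = 8100 + 2413036 = 2421136; √2421136 = 1556.
q = (−90 + 1556)/2 = 733, and p = q + 90 = 823.
Check: 733 · 823 = 603259.

823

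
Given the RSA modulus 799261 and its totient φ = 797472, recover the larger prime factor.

937

φ(n) = (p−1)(q−1) = n − (p+q) + 1, so p + q = 799261 − 797472 + 1 = 1790.
p and q are the roots of t² − 1790t + 799261 = 0.
Discriminant: 1790² − 4·799261 = 3204100 − 3197044 = 7056; √7056 = 84.
q = (1790 − 84)/2 = 853, p = (1790 + 84)/2 = 937.
Check: 853 · 937 = 799261.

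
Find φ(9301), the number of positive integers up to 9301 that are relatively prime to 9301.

Factor: 9301 = 71 · 131.
φ(9301) = (71−1) · (131−1) = 70 · 130 = 9100.

9100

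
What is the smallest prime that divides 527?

527 is odd.
Digit sum 14, not divisible by 3.
Ends in 7: not divisible by 5.
7: 527 = 7·75 + 2
11: 527 = 11·47 + 10
13: 527 = 13·40 + 7
17: 527 = 17·31

17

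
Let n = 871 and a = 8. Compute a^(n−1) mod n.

8^1 ≡ 8 (mod 871)
8^2 ≡ 8^2 = 64 ≡ 64 (mod 871)
8^4 ≡ 64^2 = 4096 ≡ 612 (mod 871)
8^8 ≡ 612^2 = 374544 ≡ 14 (mod 871)
8^16 ≡ 14^2 = 196 ≡ 196 (mod 871)
8^32 ≡ 196^2 = 38416 ≡ 92 (mod 871)
8^64 ≡ 92^2 = 8464 ≡ 625 (mod 871)
8^128 ≡ 625^2 = 390625 ≡ 417 (mod 871)
8^256 ≡ 417^2 = 173889 ≡ 560 (mod 871)
8^512 ≡ 560^2 = 313600 ≡ 40 (mod 871)
870 = 512 + 256 + 64 + 32 + 4 + 2 in binary powers of 2.
So 8^870 ≡ 40 · 560 · 625 · 92 · 612 · 64 ≡ 662 (mod 871).
Since 662 ≠ 1, base 8 is a Fermat witness: 871 is composite.

662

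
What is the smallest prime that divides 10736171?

59

10736171 is odd.
Digit sum 26, not divisible by 3.
Ends in 1: not divisible by 5.
7: 10736171 = 7·1533738 + 5
11: 10736171 = 11·976015 + 6
13: 10736171 = 13·825859 + 4
17: 10736171 = 17·631539 + 8
19: 10736171 = 19·565061 + 12
23: 10736171 = 23·466790 + 1
29: 10736171 = 29·370212 + 23
31: 10736171 = 31·346328 + 3
37: 10736171 = 37·290166 + 29
41: 10736171 = 41·261857 + 34
43: 10736171 = 43·249678 + 17
47: 10736171 = 47·228429 + 8
53: 10736171 = 53·202569 + 14
59: 10736171 = 59·181969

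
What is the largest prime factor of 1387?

1387 = 19 · 73
73 is prime.
So 1387 = 19 · 73; the largest prime factor is 73.

73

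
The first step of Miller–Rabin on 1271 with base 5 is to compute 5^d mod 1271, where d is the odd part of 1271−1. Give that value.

893

1271 − 1 = 1270 = 2^1 · 635, so d = 635.
5^1 ≡ 5 (mod 1271)
5^2 ≡ 5^2 = 25 ≡ 25 (mod 1271)
5^4 ≡ 25^2 = 625 ≡ 625 (mod 1271)
5^8 ≡ 625^2 = 390625 ≡ 428 (mod 1271)
5^16 ≡ 428^2 = 183184 ≡ 160 (mod 1271)
5^32 ≡ 160^2 = 25600 ≡ 180 (mod 1271)
5^64 ≡ 180^2 = 32400 ≡ 625 (mod 1271)
5^128 ≡ 625^2 = 390625 ≡ 428 (mod 1271)
5^256 ≡ 428^2 = 183184 ≡ 160 (mod 1271)
5^512 ≡ 160^2 = 25600 ≡ 180 (mod 1271)
635 = 512 + 64 + 32 + 16 + 8 + 2 + 1 in binary powers of 2.
So 5^635 ≡ 180 · 625 · 180 · 160 · 428 · 25 · 5 ≡ 893 (mod 1271).
Squaring chain: 893; never reaches −1, so base 5 is a Miller–Rabin witness that 1271 is composite.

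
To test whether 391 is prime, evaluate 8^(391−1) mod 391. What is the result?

8^1 ≡ 8 (mod 391)
8^2 ≡ 8^2 = 64 ≡ 64 (mod 391)
8^4 ≡ 64^2 = 4096 ≡ 186 (mod 391)
8^8 ≡ 186^2 = 34596 ≡ 188 (mod 391)
8^16 ≡ 188^2 = 35344 ≡ 154 (mod 391)
8^32 ≡ 154^2 = 23716 ≡ 256 (mod 391)
8^64 ≡ 256^2 = 65536 ≡ 239 (mod 391)
8^128 ≡ 239^2 = 57121 ≡ 35 (mod 391)
8^256 ≡ 35^2 = 1225 ≡ 52 (mod 391)
390 = 256 + 128 + 4 + 2 in binary powers of 2.
So 8^390 ≡ 52 · 35 · 186 · 64 ≡ 361 (mod 391).
Since 361 ≠ 1, base 8 is a Fermat witness: 391 is composite.

361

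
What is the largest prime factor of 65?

65 = 5 · 13
13 is prime.
So 65 = 5 · 13; the largest prime factor is 13.

13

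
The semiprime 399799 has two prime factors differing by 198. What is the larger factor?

Since p = q + 198, we have 399799 = q(q + 198), so q² + 198q − 399799 = 0.
Discriminant: 198² + 4·399799 = 39204 + 1599196 = 1638400; √1638400 = 1280.
q = (−198 + 1280)/2 = 541, and p = q + 198 = 739.
Check: 541 · 739 = 399799.

739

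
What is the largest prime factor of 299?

299 = 13 · 23
23 is prime.
So 299 = 13 · 23; the largest prime factor is 23.

23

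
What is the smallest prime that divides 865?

865 is odd.
Digit sum 19, not divisible by 3.
Ends in 5: divisible by 5.

5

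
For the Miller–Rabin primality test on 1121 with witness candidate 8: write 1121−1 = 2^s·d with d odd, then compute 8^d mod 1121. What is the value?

1114

1121 − 1 = 1120 = 2^5 · 35, so d = 35.
8^1 ≡ 8 (mod 1121)
8^2 ≡ 8^2 = 64 ≡ 64 (mod 1121)
8^4 ≡ 64^2 = 4096 ≡ 733 (mod 1121)
8^8 ≡ 733^2 = 537289 ≡ 330 (mod 1121)
8^16 ≡ 330^2 = 108900 ≡ 163 (mod 1121)
8^32 ≡ 163^2 = 26569 ≡ 786 (mod 1121)
35 = 32 + 2 + 1 in binary powers of 2.
So 8^35 ≡ 786 · 64 · 8 ≡ 1114 (mod 1121).
Squaring chain: 1114 → 49 → 159 → 619 → 900; never reaches −1, so base 8 is a Miller–Rabin witness that 1121 is composite.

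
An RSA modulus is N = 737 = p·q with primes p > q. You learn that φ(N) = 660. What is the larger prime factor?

67

φ(n) = (p−1)(q−1) = n − (p+q) + 1, so p + q = 737 − 660 + 1 = 78.
p and q are the roots of t² − 78t + 737 = 0.
Discriminant: 78² − 4·737 = 6084 − 2948 = 3136; √3136 = 56.
q = (78 − 56)/2 = 11, p = (78 + 56)/2 = 67.
Check: 11 · 67 = 737.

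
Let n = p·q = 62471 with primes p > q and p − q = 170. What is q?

179

Since p = q + 170, we have 62471 = q(q + 170), so q² + 170q − 62471 = 0.
Discriminant: 170² + 4·62471 = 28900 + 249884 = 278784; √278784 = 528.
q = (−170 + 528)/2 = 179, and p = q + 170 = 349.
Check: 179 · 349 = 62471.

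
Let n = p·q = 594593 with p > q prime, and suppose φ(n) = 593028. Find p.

φ(n) = (p−1)(q−1) = n − (p+q) + 1, so p + q = 594593 − 593028 + 1 = 1566.
p and q are the roots of t² − 1566t + 594593 = 0.
Discriminant: 1566² − 4·594593 = 2452356 − 2378372 = 73984; √73984 = 272.
q = (1566 − 272)/2 = 647, p = (1566 + 272)/2 = 919.
Check: 647 · 919 = 594593.

919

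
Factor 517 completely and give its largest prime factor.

517 = 11 · 47
47 is prime.
So 517 = 11 · 47; the largest prime factor is 47.

47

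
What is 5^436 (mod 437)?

5^1 ≡ 5 (mod 437)
5^2 ≡ 5^2 = 25 ≡ 25 (mod 437)
5^4 ≡ 25^2 = 625 ≡ 188 (mod 437)
5^8 ≡ 188^2 = 35344 ≡ 384 (mod 437)
5^16 ≡ 384^2 = 147456 ≡ 187 (mod 437)
5^32 ≡ 187^2 = 34969 ≡ 9 (mod 437)
5^64 ≡ 9^2 = 81 ≡ 81 (mod 437)
5^128 ≡ 81^2 = 6561 ≡ 6 (mod 437)
5^256 ≡ 6^2 = 36 ≡ 36 (mod 437)
436 = 256 + 128 + 32 + 16 + 4 in binary powers of 2.
So 5^436 ≡ 36 · 6 · 9 · 187 · 188 ≡ 397 (mod 437).
Since 397 ≠ 1, base 5 is a Fermat witness: 437 is composite.

397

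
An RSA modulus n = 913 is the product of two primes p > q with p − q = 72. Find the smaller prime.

Since p = q + 72, we have 913 = q(q + 72), so q² + 72q − 913 = 0.
Discriminant: 72² + 4·913 = 5184 + 3652 = 8836; √8836 = 94.
q = (−72 + 94)/2 = 11, and p = q + 72 = 83.
Check: 11 · 83 = 913.

11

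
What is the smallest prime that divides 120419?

120419 is odd.
Digit sum 17, not divisible by 3.
Ends in 9: not divisible by 5.
7: 120419 = 7·17202 + 5
11: 120419 = 11·10947 + 2
13: 120419 = 13·9263

13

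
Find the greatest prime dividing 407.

37

407 = 11 · 37
37 is prime.
So 407 = 11 · 37; the largest prime factor is 37.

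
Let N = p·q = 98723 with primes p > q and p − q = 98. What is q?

269

Since p = q + 98, we have 98723 = q(q + 98), so q² + 98q − 98723 = 0.
Discriminant: 98² + 4·98723 = 9604 + 394892 = 404496; √404496 = 636.
q = (−98 + 636)/2 = 269, and p = q + 98 = 367.
Check: 269 · 367 = 98723.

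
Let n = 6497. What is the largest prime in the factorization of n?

6497 = 73 · 89
89 is prime.
So 6497 = 73 · 89; the largest prime factor is 89.

89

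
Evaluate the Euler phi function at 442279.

Factor: 442279 = 29 · 101 · 151.
φ(442279) = (29−1) · (101−1) · (151−1) = 28 · 100 · 150 = 420000.

420000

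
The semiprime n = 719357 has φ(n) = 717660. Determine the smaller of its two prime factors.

φ(n) = (p−1)(q−1) = n − (p+q) + 1, so p + q = 719357 − 717660 + 1 = 1698.
p and q are the roots of t² − 1698t + 719357 = 0.
Discriminant: 1698² − 4·719357 = 2883204 − 2877428 = 5776; √5776 = 76.
q = (1698 − 76)/2 = 811, p = (1698 + 76)/2 = 887.
Check: 811 · 887 = 719357.

811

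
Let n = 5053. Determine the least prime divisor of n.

5053 is odd.
Digit sum 13, not divisible by 3.
Ends in 3: not divisible by 5.
7: 5053 = 7·721 + 6
11: 5053 = 11·459 + 4
13: 5053 = 13·388 + 9
17: 5053 = 17·297 + 4
19: 5053 = 19·265 + 18
23: 5053 = 23·219 + 16
29: 5053 = 29·174 + 7
31: 5053 = 31·163

31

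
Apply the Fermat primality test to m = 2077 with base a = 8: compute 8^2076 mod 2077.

8^1 ≡ 8 (mod 2077)
8^2 ≡ 8^2 = 64 ≡ 64 (mod 2077)
8^4 ≡ 64^2 = 4096 ≡ 2019 (mod 2077)
8^8 ≡ 2019^2 = 4076361 ≡ 1287 (mod 2077)
8^16 ≡ 1287^2 = 1656369 ≡ 1000 (mod 2077)
8^32 ≡ 1000^2 = 1000000 ≡ 963 (mod 2077)
8^64 ≡ 963^2 = 927369 ≡ 1027 (mod 2077)
8^128 ≡ 1027^2 = 1054729 ≡ 1690 (mod 2077)
8^256 ≡ 1690^2 = 2856100 ≡ 225 (mod 2077)
8^512 ≡ 225^2 = 50625 ≡ 777 (mod 2077)
8^1024 ≡ 777^2 = 603729 ≡ 1399 (mod 2077)
8^2048 ≡ 1399^2 = 1957201 ≡ 667 (mod 2077)
2076 = 2048 + 16 + 8 + 4 in binary powers of 2.
So 8^2076 ≡ 667 · 1000 · 1287 · 2019 ≡ 349 (mod 2077).
Since 349 ≠ 1, base 8 is a Fermat witness: 2077 is composite.

349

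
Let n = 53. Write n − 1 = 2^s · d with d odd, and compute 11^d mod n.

52

53 − 1 = 52 = 2^2 · 13, so d = 13.
11^1 ≡ 11 (mod 53)
11^2 ≡ 11^2 = 121 ≡ 15 (mod 53)
11^4 ≡ 15^2 = 225 ≡ 13 (mod 53)
11^8 ≡ 13^2 = 169 ≡ 10 (mod 53)
13 = 8 + 4 + 1 in binary powers of 2.
So 11^13 ≡ 10 · 13 · 11 ≡ 52 (mod 53).
Since 11^d ≡ 52 (mod 53), base 11 does not prove 53 composite.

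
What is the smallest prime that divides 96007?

19

96007 is odd.
Digit sum 22, not divisible by 3.
Ends in 7: not divisible by 5.
7: 96007 = 7·13715 + 2
11: 96007 = 11·8727 + 10
13: 96007 = 13·7385 + 2
17: 96007 = 17·5647 + 8
19: 96007 = 19·5053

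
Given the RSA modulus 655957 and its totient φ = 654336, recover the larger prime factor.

φ(n) = (p−1)(q−1) = n − (p+q) + 1, so p + q = 655957 − 654336 + 1 = 1622.
p and q are the roots of t² − 1622t + 655957 = 0.
Discriminant: 1622² − 4·655957 = 2630884 − 2623828 = 7056; √7056 = 84.
q = (1622 − 84)/2 = 769, p = (1622 + 84)/2 = 853.
Check: 769 · 853 = 655957.

853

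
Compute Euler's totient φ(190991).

Factor: 190991 = 31 · 61 · 101.
φ(190991) = (31−1) · (61−1) · (101−1) = 30 · 60 · 100 = 180000.

180000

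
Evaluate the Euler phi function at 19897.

19600

Factor: 19897 = 101 · 197.
φ(19897) = (101−1) · (197−1) = 100 · 196 = 19600.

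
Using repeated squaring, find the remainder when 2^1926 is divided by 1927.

2^1 ≡ 2 (mod 1927)
2^2 ≡ 2^2 = 4 ≡ 4 (mod 1927)
2^4 ≡ 4^2 = 16 ≡ 16 (mod 1927)
2^8 ≡ 16^2 = 256 ≡ 256 (mod 1927)
2^16 ≡ 256^2 = 65536 ≡ 18 (mod 1927)
2^32 ≡ 18^2 = 324 ≡ 324 (mod 1927)
2^64 ≡ 324^2 = 104976 ≡ 918 (mod 1927)
2^128 ≡ 918^2 = 842724 ≡ 625 (mod 1927)
2^256 ≡ 625^2 = 390625 ≡ 1371 (mod 1927)
2^512 ≡ 1371^2 = 1879641 ≡ 816 (mod 1927)
2^1024 ≡ 816^2 = 665856 ≡ 1041 (mod 1927)
1926 = 1024 + 512 + 256 + 128 + 4 + 2 in binary powers of 2.
So 2^1926 ≡ 1041 · 816 · 1371 · 625 · 16 · 4 ≡ 1540 (mod 1927).
Since 1540 ≠ 1, base 2 is a Fermat witness: 1927 is composite.

1540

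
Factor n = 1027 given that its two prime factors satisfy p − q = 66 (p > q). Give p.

Since p = q + 66, we have 1027 = q(q + 66), so q² + 66q − 1027 = 0.
Discriminant: 66² + 4·1027 = 4356 + 4108 = 8464; √8464 = 92.
q = (−66 + 92)/2 = 13, and p = q + 66 = 79.
Check: 13 · 79 = 1027.

79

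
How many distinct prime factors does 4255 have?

3

4255 = 5 · 851
851 = 23 · 37
4255 = 5 · 23 · 37, which has 3 distinct prime factors.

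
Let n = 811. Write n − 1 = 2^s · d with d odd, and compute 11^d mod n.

1

811 − 1 = 810 = 2^1 · 405, so d = 405.
11^1 ≡ 11 (mod 811)
11^2 ≡ 11^2 = 121 ≡ 121 (mod 811)
11^4 ≡ 121^2 = 14641 ≡ 43 (mod 811)
11^8 ≡ 43^2 = 1849 ≡ 227 (mod 811)
11^16 ≡ 227^2 = 51529 ≡ 436 (mod 811)
11^32 ≡ 436^2 = 190096 ≡ 322 (mod 811)
11^64 ≡ 322^2 = 103684 ≡ 687 (mod 811)
11^128 ≡ 687^2 = 471969 ≡ 778 (mod 811)
11^256 ≡ 778^2 = 605284 ≡ 278 (mod 811)
405 = 256 + 128 + 16 + 4 + 1 in binary powers of 2.
So 11^405 ≡ 278 · 778 · 436 · 43 · 11 ≡ 1 (mod 811).
Since 11^d ≡ 1 (mod 811), base 11 does not prove 811 composite.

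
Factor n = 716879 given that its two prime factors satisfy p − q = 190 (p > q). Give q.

757

Since p = q + 190, we have 716879 = q(q + 190), so q² + 190q − 716879 = 0.
Discriminant: 190² + 4·716879 = 36100 + 2867516 = 2903616; √2903616 = 1704.
q = (−190 + 1704)/2 = 757, and p = q + 190 = 947.
Check: 757 · 947 = 716879.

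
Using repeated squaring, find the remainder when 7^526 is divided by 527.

348

7^1 ≡ 7 (mod 527)
7^2 ≡ 7^2 = 49 ≡ 49 (mod 527)
7^4 ≡ 49^2 = 2401 ≡ 293 (mod 527)
7^8 ≡ 293^2 = 85849 ≡ 475 (mod 527)
7^16 ≡ 475^2 = 225625 ≡ 69 (mod 527)
7^32 ≡ 69^2 = 4761 ≡ 18 (mod 527)
7^64 ≡ 18^2 = 324 ≡ 324 (mod 527)
7^128 ≡ 324^2 = 104976 ≡ 103 (mod 527)
7^256 ≡ 103^2 = 10609 ≡ 69 (mod 527)
7^512 ≡ 69^2 = 4761 ≡ 18 (mod 527)
526 = 512 + 8 + 4 + 2 in binary powers of 2.
So 7^526 ≡ 18 · 475 · 293 · 49 ≡ 348 (mod 527).
Since 348 ≠ 1, base 7 is a Fermat witness: 527 is composite.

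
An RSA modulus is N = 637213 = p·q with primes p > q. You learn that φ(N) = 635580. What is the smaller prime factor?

φ(n) = (p−1)(q−1) = n − (p+q) + 1, so p + q = 637213 − 635580 + 1 = 1634.
p and q are the roots of t² − 1634t + 637213 = 0.
Discriminant: 1634² − 4·637213 = 2669956 − 2548852 = 121104; √121104 = 348.
q = (1634 − 348)/2 = 643, p = (1634 + 348)/2 = 991.
Check: 643 · 991 = 637213.

643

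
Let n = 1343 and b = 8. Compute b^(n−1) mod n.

8^1 ≡ 8 (mod 1343)
8^2 ≡ 8^2 = 64 ≡ 64 (mod 1343)
8^4 ≡ 64^2 = 4096 ≡ 67 (mod 1343)
8^8 ≡ 67^2 = 4489 ≡ 460 (mod 1343)
8^16 ≡ 460^2 = 211600 ≡ 749 (mod 1343)
8^32 ≡ 749^2 = 561001 ≡ 970 (mod 1343)
8^64 ≡ 970^2 = 940900 ≡ 800 (mod 1343)
8^128 ≡ 800^2 = 640000 ≡ 732 (mod 1343)
8^256 ≡ 732^2 = 535824 ≡ 1310 (mod 1343)
8^512 ≡ 1310^2 = 1716100 ≡ 1089 (mod 1343)
8^1024 ≡ 1089^2 = 1185921 ≡ 52 (mod 1343)
1342 = 1024 + 256 + 32 + 16 + 8 + 4 + 2 in binary powers of 2.
So 8^1342 ≡ 52 · 1310 · 970 · 749 · 460 · 67 · 64 ≡ 38 (mod 1343).
Since 38 ≠ 1, base 8 is a Fermat witness: 1343 is composite.

38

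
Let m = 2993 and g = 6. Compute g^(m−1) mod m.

201

6^1 ≡ 6 (mod 2993)
6^2 ≡ 6^2 = 36 ≡ 36 (mod 2993)
6^4 ≡ 36^2 = 1296 ≡ 1296 (mod 2993)
6^8 ≡ 1296^2 = 1679616 ≡ 543 (mod 2993)
6^16 ≡ 543^2 = 294849 ≡ 1535 (mod 2993)
6^32 ≡ 1535^2 = 2356225 ≡ 734 (mod 2993)
6^64 ≡ 734^2 = 538756 ≡ 16 (mod 2993)
6^128 ≡ 16^2 = 256 ≡ 256 (mod 2993)
6^256 ≡ 256^2 = 65536 ≡ 2683 (mod 2993)
6^512 ≡ 2683^2 = 7198489 ≡ 324 (mod 2993)
6^1024 ≡ 324^2 = 104976 ≡ 221 (mod 2993)
6^2048 ≡ 221^2 = 48841 ≡ 953 (mod 2993)
2992 = 2048 + 512 + 256 + 128 + 32 + 16 in binary powers of 2.
So 6^2992 ≡ 953 · 324 · 2683 · 256 · 734 · 1535 ≡ 201 (mod 2993).
Since 201 ≠ 1, base 6 is a Fermat witness: 2993 is composite.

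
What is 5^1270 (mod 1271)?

532

5^1 ≡ 5 (mod 1271)
5^2 ≡ 5^2 = 25 ≡ 25 (mod 1271)
5^4 ≡ 25^2 = 625 ≡ 625 (mod 1271)
5^8 ≡ 625^2 = 390625 ≡ 428 (mod 1271)
5^16 ≡ 428^2 = 183184 ≡ 160 (mod 1271)
5^32 ≡ 160^2 = 25600 ≡ 180 (mod 1271)
5^64 ≡ 180^2 = 32400 ≡ 625 (mod 1271)
5^128 ≡ 625^2 = 390625 ≡ 428 (mod 1271)
5^256 ≡ 428^2 = 183184 ≡ 160 (mod 1271)
5^512 ≡ 160^2 = 25600 ≡ 180 (mod 1271)
5^1024 ≡ 180^2 = 32400 ≡ 625 (mod 1271)
1270 = 1024 + 128 + 64 + 32 + 16 + 4 + 2 in binary powers of 2.
So 5^1270 ≡ 625 · 428 · 625 · 180 · 160 · 625 · 25 ≡ 532 (mod 1271).
Since 532 ≠ 1, base 5 is a Fermat witness: 1271 is composite.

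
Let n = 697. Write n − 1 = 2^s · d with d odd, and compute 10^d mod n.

697 − 1 = 696 = 2^3 · 87, so d = 87.
10^1 ≡ 10 (mod 697)
10^2 ≡ 10^2 = 100 ≡ 100 (mod 697)
10^4 ≡ 100^2 = 10000 ≡ 242 (mod 697)
10^8 ≡ 242^2 = 58564 ≡ 16 (mod 697)
10^16 ≡ 16^2 = 256 ≡ 256 (mod 697)
10^32 ≡ 256^2 = 65536 ≡ 18 (mod 697)
10^64 ≡ 18^2 = 324 ≡ 324 (mod 697)
87 = 64 + 16 + 4 + 2 + 1 in binary powers of 2.
So 10^87 ≡ 324 · 256 · 242 · 100 · 10 ≡ 141 (mod 697).
Squaring chain: 141 → 365 → 98; never reaches −1, so base 10 is a Miller–Rabin witness that 697 is composite.

141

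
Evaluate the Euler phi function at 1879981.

1834560

Factor: 1879981 = 113 · 127 · 131.
φ(1879981) = (113−1) · (127−1) · (131−1) = 112 · 126 · 130 = 1834560.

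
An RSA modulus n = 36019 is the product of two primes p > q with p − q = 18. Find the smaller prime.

Since p = q + 18, we have 36019 = q(q + 18), so q² + 18q − 36019 = 0.
Discriminant: 18² + 4·36019 = 324 + 144076 = 144400; √144400 = 380.
q = (−18 + 380)/2 = 181, and p = q + 18 = 199.
Check: 181 · 199 = 36019.

181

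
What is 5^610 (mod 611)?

441

5^1 ≡ 5 (mod 611)
5^2 ≡ 5^2 = 25 ≡ 25 (mod 611)
5^4 ≡ 25^2 = 625 ≡ 14 (mod 611)
5^8 ≡ 14^2 = 196 ≡ 196 (mod 611)
5^16 ≡ 196^2 = 38416 ≡ 534 (mod 611)
5^32 ≡ 534^2 = 285156 ≡ 430 (mod 611)
5^64 ≡ 430^2 = 184900 ≡ 378 (mod 611)
5^128 ≡ 378^2 = 142884 ≡ 521 (mod 611)
5^256 ≡ 521^2 = 271441 ≡ 157 (mod 611)
5^512 ≡ 157^2 = 24649 ≡ 209 (mod 611)
610 = 512 + 64 + 32 + 2 in binary powers of 2.
So 5^610 ≡ 209 · 378 · 430 · 25 ≡ 441 (mod 611).
Since 441 ≠ 1, base 5 is a Fermat witness: 611 is composite.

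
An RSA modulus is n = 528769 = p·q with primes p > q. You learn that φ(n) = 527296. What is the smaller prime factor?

617

φ(n) = (p−1)(q−1) = n − (p+q) + 1, so p + q = 528769 − 527296 + 1 = 1474.
p and q are the roots of t² − 1474t + 528769 = 0.
Discriminant: 1474² − 4·528769 = 2172676 − 2115076 = 57600; √57600 = 240.
q = (1474 − 240)/2 = 617, p = (1474 + 240)/2 = 857.
Check: 617 · 857 = 528769.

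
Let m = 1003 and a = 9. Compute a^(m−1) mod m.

676

9^1 ≡ 9 (mod 1003)
9^2 ≡ 9^2 = 81 ≡ 81 (mod 1003)
9^4 ≡ 81^2 = 6561 ≡ 543 (mod 1003)
9^8 ≡ 543^2 = 294849 ≡ 970 (mod 1003)
9^16 ≡ 970^2 = 940900 ≡ 86 (mod 1003)
9^32 ≡ 86^2 = 7396 ≡ 375 (mod 1003)
9^64 ≡ 375^2 = 140625 ≡ 205 (mod 1003)
9^128 ≡ 205^2 = 42025 ≡ 902 (mod 1003)
9^256 ≡ 902^2 = 813604 ≡ 171 (mod 1003)
9^512 ≡ 171^2 = 29241 ≡ 154 (mod 1003)
1002 = 512 + 256 + 128 + 64 + 32 + 8 + 2 in binary powers of 2.
So 9^1002 ≡ 154 · 171 · 902 · 205 · 375 · 970 · 81 ≡ 676 (mod 1003).
Since 676 ≠ 1, base 9 is a Fermat witness: 1003 is composite.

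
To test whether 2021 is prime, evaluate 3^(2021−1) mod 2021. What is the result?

3^1 ≡ 3 (mod 2021)
3^2 ≡ 3^2 = 9 ≡ 9 (mod 2021)
3^4 ≡ 9^2 = 81 ≡ 81 (mod 2021)
3^8 ≡ 81^2 = 6561 ≡ 498 (mod 2021)
3^16 ≡ 498^2 = 248004 ≡ 1442 (mod 2021)
3^32 ≡ 1442^2 = 2079364 ≡ 1776 (mod 2021)
3^64 ≡ 1776^2 = 3154176 ≡ 1416 (mod 2021)
3^128 ≡ 1416^2 = 2005056 ≡ 224 (mod 2021)
3^256 ≡ 224^2 = 50176 ≡ 1672 (mod 2021)
3^512 ≡ 1672^2 = 2795584 ≡ 541 (mod 2021)
3^1024 ≡ 541^2 = 292681 ≡ 1657 (mod 2021)
2020 = 1024 + 512 + 256 + 128 + 64 + 32 + 4 in binary powers of 2.
So 3^2020 ≡ 1657 · 541 · 1672 · 224 · 1416 · 1776 · 81 ≡ 253 (mod 2021).
Since 253 ≠ 1, base 3 is a Fermat witness: 2021 is composite.

253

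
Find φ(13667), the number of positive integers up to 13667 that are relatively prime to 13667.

13416

Factor: 13667 = 79 · 173.
φ(13667) = (79−1) · (173−1) = 78 · 172 = 13416.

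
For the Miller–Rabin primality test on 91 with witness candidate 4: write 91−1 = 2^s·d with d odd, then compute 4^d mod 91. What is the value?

91 − 1 = 90 = 2^1 · 45, so d = 45.
4^1 ≡ 4 (mod 91)
4^2 ≡ 4^2 = 16 ≡ 16 (mod 91)
4^4 ≡ 16^2 = 256 ≡ 74 (mod 91)
4^8 ≡ 74^2 = 5476 ≡ 16 (mod 91)
4^16 ≡ 16^2 = 256 ≡ 74 (mod 91)
4^32 ≡ 74^2 = 5476 ≡ 16 (mod 91)
45 = 32 + 8 + 4 + 1 in binary powers of 2.
So 4^45 ≡ 16 · 16 · 74 · 4 ≡ 64 (mod 91).
Squaring chain: 64; never reaches −1, so base 4 is a Miller–Rabin witness that 91 is composite.

64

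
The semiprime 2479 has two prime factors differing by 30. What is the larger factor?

67

Since p = q + 30, we have 2479 = q(q + 30), so q² + 30q − 2479 = 0.
Discriminant: 30² + 4·2479 = 900 + 9916 = 10816; √10816 = 104.
q = (−30 + 104)/2 = 37, and p = q + 30 = 67.
Check: 37 · 67 = 2479.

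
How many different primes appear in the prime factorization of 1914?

4

1914 = 2 · 957
957 = 3 · 319
319 = 11 · 29
1914 = 2 · 3 · 11 · 29, which has 4 distinct prime factors.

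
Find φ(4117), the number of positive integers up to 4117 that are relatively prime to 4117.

Factor: 4117 = 23 · 179.
φ(4117) = (23−1) · (179−1) = 22 · 178 = 3916.

3916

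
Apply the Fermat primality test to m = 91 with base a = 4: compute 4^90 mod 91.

4^1 ≡ 4 (mod 91)
4^2 ≡ 4^2 = 16 ≡ 16 (mod 91)
4^4 ≡ 16^2 = 256 ≡ 74 (mod 91)
4^8 ≡ 74^2 = 5476 ≡ 16 (mod 91)
4^16 ≡ 16^2 = 256 ≡ 74 (mod 91)
4^32 ≡ 74^2 = 5476 ≡ 16 (mod 91)
4^64 ≡ 16^2 = 256 ≡ 74 (mod 91)
90 = 64 + 16 + 8 + 2 in binary powers of 2.
So 4^90 ≡ 74 · 74 · 16 · 16 ≡ 1 (mod 91).
Since the result is 1, base 4 gives no evidence that 91 is composite.

1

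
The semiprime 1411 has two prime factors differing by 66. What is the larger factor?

83

Since p = q + 66, we have 1411 = q(q + 66), so q² + 66q − 1411 = 0.
Discriminant: 66² + 4·1411 = 4356 + 5644 = 10000; √10000 = 100.
q = (−66 + 100)/2 = 17, and p = q + 66 = 83.
Check: 17 · 83 = 1411.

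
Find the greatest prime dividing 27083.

27083 = 7 · 3869
3869 = 53 · 73
73 is prime.
So 27083 = 7 · 53 · 73; the largest prime factor is 73.

73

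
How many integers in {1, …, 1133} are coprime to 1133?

1020

Factor: 1133 = 11 · 103.
φ(1133) = (11−1) · (103−1) = 10 · 102 = 1020.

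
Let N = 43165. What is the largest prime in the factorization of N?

97

43165 = 5 · 8633
8633 = 89 · 97
97 is prime.
So 43165 = 5 · 89 · 97; the largest prime factor is 97.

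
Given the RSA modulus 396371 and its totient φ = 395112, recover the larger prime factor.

653

φ(n) = (p−1)(q−1) = n − (p+q) + 1, so p + q = 396371 − 395112 + 1 = 1260.
p and q are the roots of t² − 1260t + 396371 = 0.
Discriminant: 1260² − 4·396371 = 1587600 − 1585484 = 2116; √2116 = 46.
q = (1260 − 46)/2 = 607, p = (1260 + 46)/2 = 653.
Check: 607 · 653 = 396371.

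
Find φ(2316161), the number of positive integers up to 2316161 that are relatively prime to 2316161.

2261952

Factor: 2316161 = 103 · 113 · 199.
φ(2316161) = (103−1) · (113−1) · (199−1) = 102 · 112 · 198 = 2261952.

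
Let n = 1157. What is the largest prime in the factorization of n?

1157 = 13 · 89
89 is prime.
So 1157 = 13 · 89; the largest prime factor is 89.

89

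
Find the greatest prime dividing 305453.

97

305453 = 47 · 6499
6499 = 67 · 97
97 is prime.
So 305453 = 47 · 67 · 97; the largest prime factor is 97.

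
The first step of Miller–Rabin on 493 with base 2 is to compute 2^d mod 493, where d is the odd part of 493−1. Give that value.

493 − 1 = 492 = 2^2 · 123, so d = 123.
2^1 ≡ 2 (mod 493)
2^2 ≡ 2^2 = 4 ≡ 4 (mod 493)
2^4 ≡ 4^2 = 16 ≡ 16 (mod 493)
2^8 ≡ 16^2 = 256 ≡ 256 (mod 493)
2^16 ≡ 256^2 = 65536 ≡ 460 (mod 493)
2^32 ≡ 460^2 = 211600 ≡ 103 (mod 493)
2^64 ≡ 103^2 = 10609 ≡ 256 (mod 493)
123 = 64 + 32 + 16 + 8 + 2 + 1 in binary powers of 2.
So 2^123 ≡ 256 · 103 · 460 · 256 · 4 · 2 ≡ 76 (mod 493).
Squaring chain: 76 → 353; never reaches −1, so base 2 is a Miller–Rabin witness that 493 is composite.

76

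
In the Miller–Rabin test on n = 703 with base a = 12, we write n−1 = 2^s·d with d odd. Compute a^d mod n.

75

703 − 1 = 702 = 2^1 · 351, so d = 351.
12^1 ≡ 12 (mod 703)
12^2 ≡ 12^2 = 144 ≡ 144 (mod 703)
12^4 ≡ 144^2 = 20736 ≡ 349 (mod 703)
12^8 ≡ 349^2 = 121801 ≡ 182 (mod 703)
12^16 ≡ 182^2 = 33124 ≡ 83 (mod 703)
12^32 ≡ 83^2 = 6889 ≡ 562 (mod 703)
12^64 ≡ 562^2 = 315844 ≡ 197 (mod 703)
12^128 ≡ 197^2 = 38809 ≡ 144 (mod 703)
12^256 ≡ 144^2 = 20736 ≡ 349 (mod 703)
351 = 256 + 64 + 16 + 8 + 4 + 2 + 1 in binary powers of 2.
So 12^351 ≡ 349 · 197 · 83 · 182 · 349 · 144 · 12 ≡ 75 (mod 703).
Squaring chain: 75; never reaches −1, so base 12 is a Miller–Rabin witness that 703 is composite.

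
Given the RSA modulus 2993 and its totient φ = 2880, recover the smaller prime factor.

41

φ(n) = (p−1)(q−1) = n − (p+q) + 1, so p + q = 2993 − 2880 + 1 = 114.
p and q are the roots of t² − 114t + 2993 = 0.
Discriminant: 114² − 4·2993 = 12996 − 11972 = 1024; √1024 = 32.
q = (114 − 32)/2 = 41, p = (114 + 32)/2 = 73.
Check: 41 · 73 = 2993.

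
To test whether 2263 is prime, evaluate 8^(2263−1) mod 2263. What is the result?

1242

8^1 ≡ 8 (mod 2263)
8^2 ≡ 8^2 = 64 ≡ 64 (mod 2263)
8^4 ≡ 64^2 = 4096 ≡ 1833 (mod 2263)
8^8 ≡ 1833^2 = 3359889 ≡ 1597 (mod 2263)
8^16 ≡ 1597^2 = 2550409 ≡ 8 (mod 2263)
8^32 ≡ 8^2 = 64 ≡ 64 (mod 2263)
8^64 ≡ 64^2 = 4096 ≡ 1833 (mod 2263)
8^128 ≡ 1833^2 = 3359889 ≡ 1597 (mod 2263)
8^256 ≡ 1597^2 = 2550409 ≡ 8 (mod 2263)
8^512 ≡ 8^2 = 64 ≡ 64 (mod 2263)
8^1024 ≡ 64^2 = 4096 ≡ 1833 (mod 2263)
8^2048 ≡ 1833^2 = 3359889 ≡ 1597 (mod 2263)
2262 = 2048 + 128 + 64 + 16 + 4 + 2 in binary powers of 2.
So 8^2262 ≡ 1597 · 1597 · 1833 · 8 · 1833 · 64 ≡ 1242 (mod 2263).
Since 1242 ≠ 1, base 8 is a Fermat witness: 2263 is composite.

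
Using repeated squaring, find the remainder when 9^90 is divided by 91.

1

9^1 ≡ 9 (mod 91)
9^2 ≡ 9^2 = 81 ≡ 81 (mod 91)
9^4 ≡ 81^2 = 6561 ≡ 9 (mod 91)
9^8 ≡ 9^2 = 81 ≡ 81 (mod 91)
9^16 ≡ 81^2 = 6561 ≡ 9 (mod 91)
9^32 ≡ 9^2 = 81 ≡ 81 (mod 91)
9^64 ≡ 81^2 = 6561 ≡ 9 (mod 91)
90 = 64 + 16 + 8 + 2 in binary powers of 2.
So 9^90 ≡ 9 · 9 · 81 · 81 ≡ 1 (mod 91).
Since the result is 1, base 9 gives no evidence that 91 is composite.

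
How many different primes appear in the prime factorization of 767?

2

767 = 13 · 59
767 = 13 · 59, which has 2 distinct prime factors.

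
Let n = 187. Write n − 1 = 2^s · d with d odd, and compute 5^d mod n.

187 − 1 = 186 = 2^1 · 93, so d = 93.
5^1 ≡ 5 (mod 187)
5^2 ≡ 5^2 = 25 ≡ 25 (mod 187)
5^4 ≡ 25^2 = 625 ≡ 64 (mod 187)
5^8 ≡ 64^2 = 4096 ≡ 169 (mod 187)
5^16 ≡ 169^2 = 28561 ≡ 137 (mod 187)
5^32 ≡ 137^2 = 18769 ≡ 69 (mod 187)
5^64 ≡ 69^2 = 4761 ≡ 86 (mod 187)
93 = 64 + 16 + 8 + 4 + 1 in binary powers of 2.
So 5^93 ≡ 86 · 137 · 169 · 64 · 5 ≡ 37 (mod 187).
Squaring chain: 37; never reaches −1, so base 5 is a Miller–Rabin witness that 187 is composite.

37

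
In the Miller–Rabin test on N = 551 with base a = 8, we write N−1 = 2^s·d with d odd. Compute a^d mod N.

449

551 − 1 = 550 = 2^1 · 275, so d = 275.
8^1 ≡ 8 (mod 551)
8^2 ≡ 8^2 = 64 ≡ 64 (mod 551)
8^4 ≡ 64^2 = 4096 ≡ 239 (mod 551)
8^8 ≡ 239^2 = 57121 ≡ 368 (mod 551)
8^16 ≡ 368^2 = 135424 ≡ 429 (mod 551)
8^32 ≡ 429^2 = 184041 ≡ 7 (mod 551)
8^64 ≡ 7^2 = 49 ≡ 49 (mod 551)
8^128 ≡ 49^2 = 2401 ≡ 197 (mod 551)
8^256 ≡ 197^2 = 38809 ≡ 239 (mod 551)
275 = 256 + 16 + 2 + 1 in binary powers of 2.
So 8^275 ≡ 239 · 429 · 64 · 8 ≡ 449 (mod 551).
Squaring chain: 449; never reaches −1, so base 8 is a Miller–Rabin witness that 551 is composite.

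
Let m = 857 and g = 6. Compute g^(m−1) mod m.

6^1 ≡ 6 (mod 857)
6^2 ≡ 6^2 = 36 ≡ 36 (mod 857)
6^4 ≡ 36^2 = 1296 ≡ 439 (mod 857)
6^8 ≡ 439^2 = 192721 ≡ 753 (mod 857)
6^16 ≡ 753^2 = 567009 ≡ 532 (mod 857)
6^32 ≡ 532^2 = 283024 ≡ 214 (mod 857)
6^64 ≡ 214^2 = 45796 ≡ 375 (mod 857)
6^128 ≡ 375^2 = 140625 ≡ 77 (mod 857)
6^256 ≡ 77^2 = 5929 ≡ 787 (mod 857)
6^512 ≡ 787^2 = 619369 ≡ 615 (mod 857)
856 = 512 + 256 + 64 + 16 + 8 in binary powers of 2.
So 6^856 ≡ 615 · 787 · 375 · 532 · 753 ≡ 1 (mod 857).
Since the result is 1, base 6 gives no evidence that 857 is composite.

1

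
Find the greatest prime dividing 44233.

44233 = 7 · 6319
6319 = 71 · 89
89 is prime.
So 44233 = 7 · 71 · 89; the largest prime factor is 89.

89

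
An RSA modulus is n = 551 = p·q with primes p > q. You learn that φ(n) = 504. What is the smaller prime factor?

19

φ(n) = (p−1)(q−1) = n − (p+q) + 1, so p + q = 551 − 504 + 1 = 48.
p and q are the roots of t² − 48t + 551 = 0.
Discriminant: 48² − 4·551 = 2304 − 2204 = 100; √100 = 10.
q = (48 − 10)/2 = 19, p = (48 + 10)/2 = 29.
Check: 19 · 29 = 551.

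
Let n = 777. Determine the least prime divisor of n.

777 is odd.
Digit sum 21, divisible by 3.

3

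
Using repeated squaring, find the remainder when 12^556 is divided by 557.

12^1 ≡ 12 (mod 557)
12^2 ≡ 12^2 = 144 ≡ 144 (mod 557)
12^4 ≡ 144^2 = 20736 ≡ 127 (mod 557)
12^8 ≡ 127^2 = 16129 ≡ 533 (mod 557)
12^16 ≡ 533^2 = 284089 ≡ 19 (mod 557)
12^32 ≡ 19^2 = 361 ≡ 361 (mod 557)
12^64 ≡ 361^2 = 130321 ≡ 540 (mod 557)
12^128 ≡ 540^2 = 291600 ≡ 289 (mod 557)
12^256 ≡ 289^2 = 83521 ≡ 528 (mod 557)
12^512 ≡ 528^2 = 278784 ≡ 284 (mod 557)
556 = 512 + 32 + 8 + 4 in binary powers of 2.
So 12^556 ≡ 284 · 361 · 533 · 127 ≡ 1 (mod 557).
Since the result is 1, base 12 gives no evidence that 557 is composite.

1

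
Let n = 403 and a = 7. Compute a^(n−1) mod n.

7^1 ≡ 7 (mod 403)
7^2 ≡ 7^2 = 49 ≡ 49 (mod 403)
7^4 ≡ 49^2 = 2401 ≡ 386 (mod 403)
7^8 ≡ 386^2 = 148996 ≡ 289 (mod 403)
7^16 ≡ 289^2 = 83521 ≡ 100 (mod 403)
7^32 ≡ 100^2 = 10000 ≡ 328 (mod 403)
7^64 ≡ 328^2 = 107584 ≡ 386 (mod 403)
7^128 ≡ 386^2 = 148996 ≡ 289 (mod 403)
7^256 ≡ 289^2 = 83521 ≡ 100 (mod 403)
402 = 256 + 128 + 16 + 2 in binary powers of 2.
So 7^402 ≡ 100 · 289 · 100 · 49 ≡ 233 (mod 403).
Since 233 ≠ 1, base 7 is a Fermat witness: 403 is composite.

233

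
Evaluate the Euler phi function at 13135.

10080

Factor: 13135 = 5 · 37 · 71.
φ(13135) = (5−1) · (37−1) · (71−1) = 4 · 36 · 70 = 10080.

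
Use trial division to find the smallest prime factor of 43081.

43081 is odd.
Digit sum 16, not divisible by 3.
Ends in 1: not divisible by 5.
7: 43081 = 7·6154 + 3
11: 43081 = 11·3916 + 5
13: 43081 = 13·3313 + 12
17: 43081 = 17·2534 + 3
19: 43081 = 19·2267 + 8
23: 43081 = 23·1873 + 2
29: 43081 = 29·1485 + 16
31: 43081 = 31·1389 + 22
37: 43081 = 37·1164 + 13
41: 43081 = 41·1050 + 31
43: 43081 = 43·1001 + 38
47: 43081 = 47·916 + 29
53: 43081 = 53·812 + 45
59: 43081 = 59·730 + 11
61: 43081 = 61·706 + 15
67: 43081 = 67·643

67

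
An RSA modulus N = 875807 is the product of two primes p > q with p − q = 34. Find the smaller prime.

Since p = q + 34, we have 875807 = q(q + 34), so q² + 34q − 875807 = 0.
Discriminant: 34² + 4·875807 = 1156 + 3503228 = 3504384; √3504384 = 1872.
q = (−34 + 1872)/2 = 919, and p = q + 34 = 953.
Check: 919 · 953 = 875807.

919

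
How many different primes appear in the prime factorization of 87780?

87780 = 2^2 · 21945
21945 = 3 · 7315
7315 = 5 · 1463
1463 = 7 · 209
209 = 11 · 19
87780 = 2^2 · 3 · 5 · 7 · 11 · 19, which has 6 distinct prime factors.

6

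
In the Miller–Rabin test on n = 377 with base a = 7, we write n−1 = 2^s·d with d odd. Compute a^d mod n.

377 − 1 = 376 = 2^3 · 47, so d = 47.
7^1 ≡ 7 (mod 377)
7^2 ≡ 7^2 = 49 ≡ 49 (mod 377)
7^4 ≡ 49^2 = 2401 ≡ 139 (mod 377)
7^8 ≡ 139^2 = 19321 ≡ 94 (mod 377)
7^16 ≡ 94^2 = 8836 ≡ 165 (mod 377)
7^32 ≡ 165^2 = 27225 ≡ 81 (mod 377)
47 = 32 + 8 + 4 + 2 + 1 in binary powers of 2.
So 7^47 ≡ 81 · 94 · 139 · 49 · 7 ≡ 132 (mod 377).
Squaring chain: 132 → 82 → 315; never reaches −1, so base 7 is a Miller–Rabin witness that 377 is composite.

132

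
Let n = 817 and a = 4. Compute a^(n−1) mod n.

4^1 ≡ 4 (mod 817)
4^2 ≡ 4^2 = 16 ≡ 16 (mod 817)
4^4 ≡ 16^2 = 256 ≡ 256 (mod 817)
4^8 ≡ 256^2 = 65536 ≡ 176 (mod 817)
4^16 ≡ 176^2 = 30976 ≡ 747 (mod 817)
4^32 ≡ 747^2 = 558009 ≡ 815 (mod 817)
4^64 ≡ 815^2 = 664225 ≡ 4 (mod 817)
4^128 ≡ 4^2 = 16 ≡ 16 (mod 817)
4^256 ≡ 16^2 = 256 ≡ 256 (mod 817)
4^512 ≡ 256^2 = 65536 ≡ 176 (mod 817)
816 = 512 + 256 + 32 + 16 in binary powers of 2.
So 4^816 ≡ 176 · 256 · 815 · 747 ≡ 600 (mod 817).
Since 600 ≠ 1, base 4 is a Fermat witness: 817 is composite.

600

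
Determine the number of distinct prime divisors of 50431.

3

50431 = 29 · 1739
1739 = 37 · 47
50431 = 29 · 37 · 47, which has 3 distinct prime factors.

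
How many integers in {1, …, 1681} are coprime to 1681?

1640

Factor: 1681 = 41^2.
φ(1681) = 41^1·(41−1) = 1640.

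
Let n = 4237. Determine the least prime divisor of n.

19

4237 is odd.
Digit sum 16, not divisible by 3.
Ends in 7: not divisible by 5.
7: 4237 = 7·605 + 2
11: 4237 = 11·385 + 2
13: 4237 = 13·325 + 12
17: 4237 = 17·249 + 4
19: 4237 = 19·223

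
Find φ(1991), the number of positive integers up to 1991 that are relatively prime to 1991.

Factor: 1991 = 11 · 181.
φ(1991) = (11−1) · (181−1) = 10 · 180 = 1800.

1800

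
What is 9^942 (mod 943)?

9^1 ≡ 9 (mod 943)
9^2 ≡ 9^2 = 81 ≡ 81 (mod 943)
9^4 ≡ 81^2 = 6561 ≡ 903 (mod 943)
9^8 ≡ 903^2 = 815409 ≡ 657 (mod 943)
9^16 ≡ 657^2 = 431649 ≡ 698 (mod 943)
9^32 ≡ 698^2 = 487204 ≡ 616 (mod 943)
9^64 ≡ 616^2 = 379456 ≡ 370 (mod 943)
9^128 ≡ 370^2 = 136900 ≡ 165 (mod 943)
9^256 ≡ 165^2 = 27225 ≡ 821 (mod 943)
9^512 ≡ 821^2 = 674041 ≡ 739 (mod 943)
942 = 512 + 256 + 128 + 32 + 8 + 4 + 2 in binary powers of 2.
So 9^942 ≡ 739 · 821 · 165 · 616 · 657 · 903 · 81 ≡ 901 (mod 943).
Since 901 ≠ 1, base 9 is a Fermat witness: 943 is composite.

901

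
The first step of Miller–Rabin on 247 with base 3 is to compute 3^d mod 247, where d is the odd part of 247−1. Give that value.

247 − 1 = 246 = 2^1 · 123, so d = 123.
3^1 ≡ 3 (mod 247)
3^2 ≡ 3^2 = 9 ≡ 9 (mod 247)
3^4 ≡ 9^2 = 81 ≡ 81 (mod 247)
3^8 ≡ 81^2 = 6561 ≡ 139 (mod 247)
3^16 ≡ 139^2 = 19321 ≡ 55 (mod 247)
3^32 ≡ 55^2 = 3025 ≡ 61 (mod 247)
3^64 ≡ 61^2 = 3721 ≡ 16 (mod 247)
123 = 64 + 32 + 16 + 8 + 2 + 1 in binary powers of 2.
So 3^123 ≡ 16 · 61 · 55 · 139 · 9 · 3 ≡ 183 (mod 247).
Squaring chain: 183; never reaches −1, so base 3 is a Miller–Rabin witness that 247 is composite.

183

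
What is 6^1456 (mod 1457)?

521

6^1 ≡ 6 (mod 1457)
6^2 ≡ 6^2 = 36 ≡ 36 (mod 1457)
6^4 ≡ 36^2 = 1296 ≡ 1296 (mod 1457)
6^8 ≡ 1296^2 = 1679616 ≡ 1152 (mod 1457)
6^16 ≡ 1152^2 = 1327104 ≡ 1234 (mod 1457)
6^32 ≡ 1234^2 = 1522756 ≡ 191 (mod 1457)
6^64 ≡ 191^2 = 36481 ≡ 56 (mod 1457)
6^128 ≡ 56^2 = 3136 ≡ 222 (mod 1457)
6^256 ≡ 222^2 = 49284 ≡ 1203 (mod 1457)
6^512 ≡ 1203^2 = 1447209 ≡ 408 (mod 1457)
6^1024 ≡ 408^2 = 166464 ≡ 366 (mod 1457)
1456 = 1024 + 256 + 128 + 32 + 16 in binary powers of 2.
So 6^1456 ≡ 366 · 1203 · 222 · 191 · 1234 ≡ 521 (mod 1457).
Since 521 ≠ 1, base 6 is a Fermat witness: 1457 is composite.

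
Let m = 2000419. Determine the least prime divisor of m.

67

2000419 is odd.
Digit sum 16, not divisible by 3.
Ends in 9: not divisible by 5.
7: 2000419 = 7·285774 + 1
11: 2000419 = 11·181856 + 3
13: 2000419 = 13·153878 + 5
17: 2000419 = 17·117671 + 12
19: 2000419 = 19·105285 + 4
23: 2000419 = 23·86974 + 17
29: 2000419 = 29·68979 + 28
31: 2000419 = 31·64529 + 20
37: 2000419 = 37·54065 + 14
41: 2000419 = 41·48790 + 29
43: 2000419 = 43·46521 + 16
47: 2000419 = 47·42562 + 5
53: 2000419 = 53·37743 + 40
59: 2000419 = 59·33905 + 24
61: 2000419 = 61·32793 + 46
67: 2000419 = 67·29857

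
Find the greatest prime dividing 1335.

1335 = 3 · 445
445 = 5 · 89
89 is prime.
So 1335 = 3 · 5 · 89; the largest prime factor is 89.

89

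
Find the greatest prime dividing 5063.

83

5063 = 61 · 83
83 is prime.
So 5063 = 61 · 83; the largest prime factor is 83.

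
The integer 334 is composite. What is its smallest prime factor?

334 is even: 2 divides it.

2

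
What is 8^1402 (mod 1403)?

430

8^1 ≡ 8 (mod 1403)
8^2 ≡ 8^2 = 64 ≡ 64 (mod 1403)
8^4 ≡ 64^2 = 4096 ≡ 1290 (mod 1403)
8^8 ≡ 1290^2 = 1664100 ≡ 142 (mod 1403)
8^16 ≡ 142^2 = 20164 ≡ 522 (mod 1403)
8^32 ≡ 522^2 = 272484 ≡ 302 (mod 1403)
8^64 ≡ 302^2 = 91204 ≡ 9 (mod 1403)
8^128 ≡ 9^2 = 81 ≡ 81 (mod 1403)
8^256 ≡ 81^2 = 6561 ≡ 949 (mod 1403)
8^512 ≡ 949^2 = 900601 ≡ 1278 (mod 1403)
8^1024 ≡ 1278^2 = 1633284 ≡ 192 (mod 1403)
1402 = 1024 + 256 + 64 + 32 + 16 + 8 + 2 in binary powers of 2.
So 8^1402 ≡ 192 · 949 · 9 · 302 · 522 · 142 · 64 ≡ 430 (mod 1403).
Since 430 ≠ 1, base 8 is a Fermat witness: 1403 is composite.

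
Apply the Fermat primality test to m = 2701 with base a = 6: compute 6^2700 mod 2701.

6^1 ≡ 6 (mod 2701)
6^2 ≡ 6^2 = 36 ≡ 36 (mod 2701)
6^4 ≡ 36^2 = 1296 ≡ 1296 (mod 2701)
6^8 ≡ 1296^2 = 1679616 ≡ 2295 (mod 2701)
6^16 ≡ 2295^2 = 5267025 ≡ 75 (mod 2701)
6^32 ≡ 75^2 = 5625 ≡ 223 (mod 2701)
6^64 ≡ 223^2 = 49729 ≡ 1111 (mod 2701)
6^128 ≡ 1111^2 = 1234321 ≡ 2665 (mod 2701)
6^256 ≡ 2665^2 = 7102225 ≡ 1296 (mod 2701)
6^512 ≡ 1296^2 = 1679616 ≡ 2295 (mod 2701)
6^1024 ≡ 2295^2 = 5267025 ≡ 75 (mod 2701)
6^2048 ≡ 75^2 = 5625 ≡ 223 (mod 2701)
2700 = 2048 + 512 + 128 + 8 + 4 in binary powers of 2.
So 6^2700 ≡ 223 · 2295 · 2665 · 2295 · 1296 ≡ 1 (mod 2701).
Since the result is 1, base 6 gives no evidence that 2701 is composite.

1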